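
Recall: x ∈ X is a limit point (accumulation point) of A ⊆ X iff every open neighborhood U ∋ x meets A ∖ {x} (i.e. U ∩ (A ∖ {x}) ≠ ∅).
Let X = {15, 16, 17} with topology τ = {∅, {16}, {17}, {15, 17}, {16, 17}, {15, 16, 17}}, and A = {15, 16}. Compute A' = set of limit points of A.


A' = ∅

For each x ∈ X, list the open sets U ∈ τ with x ∈ U, then check whether U ∩ (A ∖ {x}) ≠ ∅ for every such U.
  x = 15: open {15, 17} ∋ x has {15, 17} ∩ (A ∖ {15}) = ∅, so x is NOT a limit point.
  x = 16: open {16} ∋ x has {16} ∩ (A ∖ {16}) = ∅, so x is NOT a limit point.
  x = 17: open {17} ∋ x has {17} ∩ (A ∖ {17}) = ∅, so x is NOT a limit point.
Collecting: A' = ∅.


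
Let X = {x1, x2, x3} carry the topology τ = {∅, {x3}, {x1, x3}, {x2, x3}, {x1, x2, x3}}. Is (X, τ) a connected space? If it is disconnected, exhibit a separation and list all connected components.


(X, τ) is connected.

Find clopen sets (U ∈ τ with X ∖ U ∈ τ):
  U = ∅, X ∖ U = {x1, x2, x3} — both open, so U is clopen.
  U = {x1, x2, x3}, X ∖ U = ∅ — both open, so U is clopen.
Only trivial clopens (∅ and X) exist, so (X, τ) is connected.
Compute connected components by grouping points that agree on all clopens:
  component: {x1, x2, x3}


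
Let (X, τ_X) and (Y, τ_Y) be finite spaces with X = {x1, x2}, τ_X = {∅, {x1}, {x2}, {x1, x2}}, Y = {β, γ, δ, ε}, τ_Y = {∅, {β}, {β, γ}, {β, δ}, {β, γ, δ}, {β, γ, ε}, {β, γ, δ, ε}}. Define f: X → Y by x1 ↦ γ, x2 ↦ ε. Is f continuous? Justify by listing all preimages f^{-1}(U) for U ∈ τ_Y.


f IS continuous.

Compute f^{-1}(U) for each U ∈ τ_Y:
  U = ∅: f^{-1}(U) = ∅ ∈ τ_X ✓.
  U = {β}: f^{-1}(U) = ∅ ∈ τ_X ✓.
  U = {β, γ}: f^{-1}(U) = {x1} ∈ τ_X ✓.
  U = {β, δ}: f^{-1}(U) = ∅ ∈ τ_X ✓.
  U = {β, γ, δ}: f^{-1}(U) = {x1} ∈ τ_X ✓.
  U = {β, γ, ε}: f^{-1}(U) = {x1, x2} ∈ τ_X ✓.
  U = {β, γ, δ, ε}: f^{-1}(U) = {x1, x2} ∈ τ_X ✓.
Every preimage lies in τ_X, so f IS continuous.


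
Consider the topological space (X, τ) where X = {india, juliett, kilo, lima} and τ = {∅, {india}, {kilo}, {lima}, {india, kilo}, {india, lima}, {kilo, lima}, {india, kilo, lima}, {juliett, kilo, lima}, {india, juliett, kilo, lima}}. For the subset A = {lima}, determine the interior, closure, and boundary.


int(A) = {lima}, cl(A) = {juliett, lima}, ∂A = {juliett}.

Closed sets in (X, τ) are complements of opens:
  closed(X, τ) = {∅, {india}, {juliett}, {india, juliett}, {juliett, kilo}, {juliett, lima}, {india, juliett, kilo}, {india, juliett, lima}, {juliett, kilo, lima}, {india, juliett, kilo, lima}}.
int(A) = ⋃ {U ∈ τ : U ⊆ A}. Opens contained in A: ∅, {lima}.
Taking the union of these: int(A) = {lima}.
cl(A) = ⋂ {C closed : A ⊆ C}. Closed sets containing A: {juliett, lima}, {india, juliett, lima}, {juliett, kilo, lima}, {india, juliett, kilo, lima}.
Intersecting these: cl(A) = {juliett, lima}.
∂A = cl(A) ∖ int(A) = {juliett, lima} ∖ {lima} = {juliett}.


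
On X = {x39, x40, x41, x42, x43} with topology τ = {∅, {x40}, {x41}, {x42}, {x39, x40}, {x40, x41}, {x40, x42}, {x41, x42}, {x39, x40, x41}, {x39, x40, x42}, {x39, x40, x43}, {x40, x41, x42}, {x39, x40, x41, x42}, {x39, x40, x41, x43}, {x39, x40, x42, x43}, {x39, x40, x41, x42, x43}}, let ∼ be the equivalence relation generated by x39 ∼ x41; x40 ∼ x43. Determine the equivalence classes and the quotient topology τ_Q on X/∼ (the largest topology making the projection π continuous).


X/∼ = {[x39=x41], [x40=x43], [x42]}; |τ_Q| = 4.

Equivalence classes: [x39=x41], [x40=x43], [x42].
Quotient map π: X → X/∼ sends x39 ↦ [x39=x41], x40 ↦ [x40=x43], x41 ↦ [x39=x41], x42 ↦ [x42], x43 ↦ [x40=x43].
For each subset V ⊆ X/∼, compute π^{-1}(V) ⊆ X and check whether π^{-1}(V) ∈ τ. V is open in τ_Q iff π^{-1}(V) ∈ τ.
  V = {}: π^{-1}(V) = ∅ ∈ τ ✓.
  V = {[x39=x41]}: π^{-1}(V) = {x39, x41} ∉ τ ✗.
  V = {[x40=x43]}: π^{-1}(V) = {x40, x43} ∉ τ ✗.
  V = {[x39=x41], [x40=x43]}: π^{-1}(V) = {x39, x40, x41, x43} ∈ τ ✓.
  V = {[x42]}: π^{-1}(V) = {x42} ∈ τ ✓.
  V = {[x39=x41], [x42]}: π^{-1}(V) = {x39, x41, x42} ∉ τ ✗.
  V = {[x40=x43], [x42]}: π^{-1}(V) = {x40, x42, x43} ∉ τ ✗.
  V = {[x39=x41], [x40=x43], [x42]}: π^{-1}(V) = {x39, x40, x41, x42, x43} ∈ τ ✓.
Open sets in the quotient: τ_Q = {{}, {[x39=x41], [x40=x43]}, {[x42]}, {[x39=x41], [x40=x43], [x42]}} (4 elements).


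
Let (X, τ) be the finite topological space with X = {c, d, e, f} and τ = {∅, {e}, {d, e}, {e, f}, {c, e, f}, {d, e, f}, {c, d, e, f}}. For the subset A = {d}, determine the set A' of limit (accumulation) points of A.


A' = ∅

For each x ∈ X, list the open sets U ∈ τ with x ∈ U, then check whether U ∩ (A ∖ {x}) ≠ ∅ for every such U.
  x = c: open {c, e, f} ∋ x has {c, e, f} ∩ (A ∖ {c}) = ∅, so x is NOT a limit point.
  x = d: open {d, e} ∋ x has {d, e} ∩ (A ∖ {d}) = ∅, so x is NOT a limit point.
  x = e: open {e} ∋ x has {e} ∩ (A ∖ {e}) = ∅, so x is NOT a limit point.
  x = f: open {e, f} ∋ x has {e, f} ∩ (A ∖ {f}) = ∅, so x is NOT a limit point.
Collecting: A' = ∅.


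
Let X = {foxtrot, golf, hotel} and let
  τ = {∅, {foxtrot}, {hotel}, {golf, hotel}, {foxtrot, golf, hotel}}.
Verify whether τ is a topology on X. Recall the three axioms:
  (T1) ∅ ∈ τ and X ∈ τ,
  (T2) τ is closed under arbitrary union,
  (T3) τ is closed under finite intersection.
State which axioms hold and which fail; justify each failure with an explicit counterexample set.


τ is NOT a topology on X.

Axiom (T1): ∅ ∈ τ? Yes; X ∈ τ? Yes.
Axiom (T2/T3): check pairwise unions and intersections of members of τ.
Counterexample for (T2): {foxtrot} ∪ {hotel} = {foxtrot, hotel} ∉ τ. Therefore τ is NOT a topology.


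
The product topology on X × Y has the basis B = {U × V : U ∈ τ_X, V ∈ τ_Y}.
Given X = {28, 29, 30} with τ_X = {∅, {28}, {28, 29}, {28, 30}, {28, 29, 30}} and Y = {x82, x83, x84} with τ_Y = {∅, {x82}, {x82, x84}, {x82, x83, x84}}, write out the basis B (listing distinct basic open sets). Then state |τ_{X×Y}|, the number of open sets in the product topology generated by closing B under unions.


Basis B = {∅ × ∅, {28} × {x82}, {28} × {x82, x84}, {28, 29} × {x82}, {28, 30} × {x82}, {28} × {x82, x83, x84}, {28, 29, 30} × {x82}, {28, 29} × {x82, x84}, {28, 30} × {x82, x84}, {28, 29} × {x82, x83, x84}, {28, 30} × {x82, x83, x84}, {28, 29, 30} × {x82, x84}, {28, 29, 30} × {x82, x83, x84}}; |τ_{X×Y}| = 30.

Enumerate products U × V with U ∈ τ_X, V ∈ τ_Y (deduplicated):
  ∅ × ∅ = {} (∅)
  {28} × {x82} = {(28,x82)}
  {28} × {x82, x84} = {(28,x82), (28,x84)}
  {28, 29} × {x82} = {(28,x82), (29,x82)}
  {28, 30} × {x82} = {(28,x82), (30,x82)}
  {28} × {x82, x83, x84} = {(28,x82), (28,x83), (28,x84)}
  {28, 29, 30} × {x82} = {(28,x82), (29,x82), (30,x82)}
  {28, 29} × {x82, x84} = {(28,x82), (28,x84), (29,x82), (29,x84)}
  {28, 30} × {x82, x84} = {(28,x82), (28,x84), (30,x82), (30,x84)}
  {28, 29} × {x82, x83, x84} = {(28,x82), (28,x83), (28,x84), (29,x82), (29,x83), (29,x84)}
  {28, 30} × {x82, x83, x84} = {(28,x82), (28,x83), (28,x84), (30,x82), (30,x83), (30,x84)}
  {28, 29, 30} × {x82, x84} = {(28,x82), (28,x84), (29,x82), (29,x84), (30,x82), (30,x84)}
  {28, 29, 30} × {x82, x83, x84} = {(28,x82), (28,x83), (28,x84), (29,x82), (29,x83), (29,x84), (30,x82), (30,x83), (30,x84)}
These 13 distinct sets form the basis B.
Close under arbitrary unions to get τ_{X×Y}; counting gives |τ_{X×Y}| = 30.


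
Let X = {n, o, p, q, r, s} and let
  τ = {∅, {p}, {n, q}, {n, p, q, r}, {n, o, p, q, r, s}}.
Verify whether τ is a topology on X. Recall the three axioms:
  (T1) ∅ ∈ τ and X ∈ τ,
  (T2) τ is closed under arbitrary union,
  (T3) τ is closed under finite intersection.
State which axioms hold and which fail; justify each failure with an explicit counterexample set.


τ is NOT a topology on X.

Axiom (T1): ∅ ∈ τ? Yes; X ∈ τ? Yes.
Axiom (T2/T3): check pairwise unions and intersections of members of τ.
Counterexample for (T2): {p} ∪ {n, q} = {n, p, q} ∉ τ. Therefore τ is NOT a topology.


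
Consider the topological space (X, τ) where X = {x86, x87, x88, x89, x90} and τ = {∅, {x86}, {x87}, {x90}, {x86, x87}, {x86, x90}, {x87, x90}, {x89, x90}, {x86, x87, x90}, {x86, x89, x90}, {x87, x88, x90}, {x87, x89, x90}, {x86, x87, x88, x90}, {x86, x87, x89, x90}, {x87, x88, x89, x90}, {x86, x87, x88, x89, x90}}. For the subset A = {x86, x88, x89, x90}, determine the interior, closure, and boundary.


int(A) = {x86, x89, x90}, cl(A) = {x86, x88, x89, x90}, ∂A = {x88}.

Closed sets in (X, τ) are complements of opens:
  closed(X, τ) = {∅, {x86}, {x88}, {x89}, {x86, x88}, {x86, x89}, {x87, x88}, {x88, x89}, {x86, x87, x88}, {x86, x88, x89}, {x87, x88, x89}, {x88, x89, x90}, {x86, x87, x88, x89}, {x86, x88, x89, x90}, {x87, x88, x89, x90}, {x86, x87, x88, x89, x90}}.
int(A) = ⋃ {U ∈ τ : U ⊆ A}. Opens contained in A: ∅, {x86}, {x90}, {x86, x90}, {x89, x90}, {x86, x89, x90}.
Taking the union of these: int(A) = {x86, x89, x90}.
cl(A) = ⋂ {C closed : A ⊆ C}. Closed sets containing A: {x86, x88, x89, x90}, {x86, x87, x88, x89, x90}.
Intersecting these: cl(A) = {x86, x88, x89, x90}.
∂A = cl(A) ∖ int(A) = {x86, x88, x89, x90} ∖ {x86, x89, x90} = {x88}.


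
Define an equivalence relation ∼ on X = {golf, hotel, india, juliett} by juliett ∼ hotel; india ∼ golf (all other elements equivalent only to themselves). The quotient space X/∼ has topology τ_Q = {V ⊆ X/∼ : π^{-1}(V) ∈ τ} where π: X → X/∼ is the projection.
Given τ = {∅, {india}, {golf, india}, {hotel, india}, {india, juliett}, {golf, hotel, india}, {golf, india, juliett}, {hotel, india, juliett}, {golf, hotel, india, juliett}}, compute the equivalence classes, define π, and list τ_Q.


X/∼ = {[golf=india], [hotel=juliett]}; |τ_Q| = 3.

Equivalence classes: [golf=india], [hotel=juliett].
Quotient map π: X → X/∼ sends golf ↦ [golf=india], hotel ↦ [hotel=juliett], india ↦ [golf=india], juliett ↦ [hotel=juliett].
For each subset V ⊆ X/∼, compute π^{-1}(V) ⊆ X and check whether π^{-1}(V) ∈ τ. V is open in τ_Q iff π^{-1}(V) ∈ τ.
  V = {}: π^{-1}(V) = ∅ ∈ τ ✓.
  V = {[golf=india]}: π^{-1}(V) = {golf, india} ∈ τ ✓.
  V = {[hotel=juliett]}: π^{-1}(V) = {hotel, juliett} ∉ τ ✗.
  V = {[golf=india], [hotel=juliett]}: π^{-1}(V) = {golf, hotel, india, juliett} ∈ τ ✓.
Open sets in the quotient: τ_Q = {{}, {[golf=india]}, {[golf=india], [hotel=juliett]}} (3 elements).


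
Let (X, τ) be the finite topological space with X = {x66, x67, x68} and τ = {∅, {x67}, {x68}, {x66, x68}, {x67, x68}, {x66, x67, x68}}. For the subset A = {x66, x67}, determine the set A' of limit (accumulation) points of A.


A' = ∅

For each x ∈ X, list the open sets U ∈ τ with x ∈ U, then check whether U ∩ (A ∖ {x}) ≠ ∅ for every such U.
  x = x66: open {x66, x68} ∋ x has {x66, x68} ∩ (A ∖ {x66}) = ∅, so x is NOT a limit point.
  x = x67: open {x67} ∋ x has {x67} ∩ (A ∖ {x67}) = ∅, so x is NOT a limit point.
  x = x68: open {x68} ∋ x has {x68} ∩ (A ∖ {x68}) = ∅, so x is NOT a limit point.
Collecting: A' = ∅.


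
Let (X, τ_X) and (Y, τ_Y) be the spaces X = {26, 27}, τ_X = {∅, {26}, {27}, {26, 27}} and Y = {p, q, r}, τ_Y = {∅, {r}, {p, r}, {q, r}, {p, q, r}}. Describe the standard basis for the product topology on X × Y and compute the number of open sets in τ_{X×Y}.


Basis B = {∅ × ∅, {26} × {r}, {27} × {r}, {26} × {p, r}, {26} × {q, r}, {26, 27} × {r}, {27} × {p, r}, {27} × {q, r}, {26} × {p, q, r}, {27} × {p, q, r}, {26, 27} × {p, r}, {26, 27} × {q, r}, {26, 27} × {p, q, r}}; |τ_{X×Y}| = 25.

Enumerate products U × V with U ∈ τ_X, V ∈ τ_Y (deduplicated):
  ∅ × ∅ = {} (∅)
  {26} × {r} = {(26,r)}
  {27} × {r} = {(27,r)}
  {26} × {p, r} = {(26,p), (26,r)}
  {26} × {q, r} = {(26,q), (26,r)}
  {26, 27} × {r} = {(26,r), (27,r)}
  {27} × {p, r} = {(27,p), (27,r)}
  {27} × {q, r} = {(27,q), (27,r)}
  {26} × {p, q, r} = {(26,p), (26,q), (26,r)}
  {27} × {p, q, r} = {(27,p), (27,q), (27,r)}
  {26, 27} × {p, r} = {(26,p), (26,r), (27,p), (27,r)}
  {26, 27} × {q, r} = {(26,q), (26,r), (27,q), (27,r)}
  {26, 27} × {p, q, r} = {(26,p), (26,q), (26,r), (27,p), (27,q), (27,r)}
These 13 distinct sets form the basis B.
Close under arbitrary unions to get τ_{X×Y}; counting gives |τ_{X×Y}| = 25.


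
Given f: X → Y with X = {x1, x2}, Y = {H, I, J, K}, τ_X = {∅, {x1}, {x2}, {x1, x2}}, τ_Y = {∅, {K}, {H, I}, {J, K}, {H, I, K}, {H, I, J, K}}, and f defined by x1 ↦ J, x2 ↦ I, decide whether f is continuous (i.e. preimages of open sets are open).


f IS continuous.

Compute f^{-1}(U) for each U ∈ τ_Y:
  U = ∅: f^{-1}(U) = ∅ ∈ τ_X ✓.
  U = {K}: f^{-1}(U) = ∅ ∈ τ_X ✓.
  U = {H, I}: f^{-1}(U) = {x2} ∈ τ_X ✓.
  U = {J, K}: f^{-1}(U) = {x1} ∈ τ_X ✓.
  U = {H, I, K}: f^{-1}(U) = {x2} ∈ τ_X ✓.
  U = {H, I, J, K}: f^{-1}(U) = {x1, x2} ∈ τ_X ✓.
Every preimage lies in τ_X, so f IS continuous.


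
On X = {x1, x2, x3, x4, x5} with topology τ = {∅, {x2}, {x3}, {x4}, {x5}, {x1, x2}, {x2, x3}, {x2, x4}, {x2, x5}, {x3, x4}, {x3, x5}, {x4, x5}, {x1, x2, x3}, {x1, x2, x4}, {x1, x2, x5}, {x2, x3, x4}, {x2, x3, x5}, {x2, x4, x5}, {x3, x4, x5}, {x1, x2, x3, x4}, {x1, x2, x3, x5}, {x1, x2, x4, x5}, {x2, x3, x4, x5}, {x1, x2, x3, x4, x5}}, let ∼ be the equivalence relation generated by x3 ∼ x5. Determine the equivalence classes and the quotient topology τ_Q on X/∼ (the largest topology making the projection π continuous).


X/∼ = {[x1], [x2], [x3=x5], [x4]}; |τ_Q| = 12.

Equivalence classes: [x1], [x2], [x3=x5], [x4].
Quotient map π: X → X/∼ sends x1 ↦ [x1], x2 ↦ [x2], x3 ↦ [x3=x5], x4 ↦ [x4], x5 ↦ [x3=x5].
For each subset V ⊆ X/∼, compute π^{-1}(V) ⊆ X and check whether π^{-1}(V) ∈ τ. V is open in τ_Q iff π^{-1}(V) ∈ τ.
  V = {}: π^{-1}(V) = ∅ ∈ τ ✓.
  V = {[x1]}: π^{-1}(V) = {x1} ∉ τ ✗.
  V = {[x2]}: π^{-1}(V) = {x2} ∈ τ ✓.
  V = {[x1], [x2]}: π^{-1}(V) = {x1, x2} ∈ τ ✓.
  V = {[x3=x5]}: π^{-1}(V) = {x3, x5} ∈ τ ✓.
  V = {[x1], [x3=x5]}: π^{-1}(V) = {x1, x3, x5} ∉ τ ✗.
  V = {[x2], [x3=x5]}: π^{-1}(V) = {x2, x3, x5} ∈ τ ✓.
  V = {[x1], [x2], [x3=x5]}: π^{-1}(V) = {x1, x2, x3, x5} ∈ τ ✓.
  V = {[x4]}: π^{-1}(V) = {x4} ∈ τ ✓.
  V = {[x1], [x4]}: π^{-1}(V) = {x1, x4} ∉ τ ✗.
  V = {[x2], [x4]}: π^{-1}(V) = {x2, x4} ∈ τ ✓.
  V = {[x1], [x2], [x4]}: π^{-1}(V) = {x1, x2, x4} ∈ τ ✓.
  V = {[x3=x5], [x4]}: π^{-1}(V) = {x3, x4, x5} ∈ τ ✓.
  V = {[x1], [x3=x5], [x4]}: π^{-1}(V) = {x1, x3, x4, x5} ∉ τ ✗.
  V = {[x2], [x3=x5], [x4]}: π^{-1}(V) = {x2, x3, x4, x5} ∈ τ ✓.
  V = {[x1], [x2], [x3=x5], [x4]}: π^{-1}(V) = {x1, x2, x3, x4, x5} ∈ τ ✓.
Open sets in the quotient: τ_Q = {{}, {[x2]}, {[x1], [x2]}, {[x3=x5]}, {[x2], [x3=x5]}, {[x1], [x2], [x3=x5]}, {[x4]}, {[x2], [x4]}, {[x1], [x2], [x4]}, {[x3=x5], [x4]}, {[x2], [x3=x5], [x4]}, {[x1], [x2], [x3=x5], [x4]}} (12 elements).


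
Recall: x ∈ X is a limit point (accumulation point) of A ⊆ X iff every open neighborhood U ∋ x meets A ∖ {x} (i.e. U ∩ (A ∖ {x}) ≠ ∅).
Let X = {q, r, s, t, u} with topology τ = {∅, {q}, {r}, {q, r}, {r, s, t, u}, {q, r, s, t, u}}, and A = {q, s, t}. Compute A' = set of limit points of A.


A' = {s, t, u}

For each x ∈ X, list the open sets U ∈ τ with x ∈ U, then check whether U ∩ (A ∖ {x}) ≠ ∅ for every such U.
  x = q: open {q} ∋ x has {q} ∩ (A ∖ {q}) = ∅, so x is NOT a limit point.
  x = r: open {r} ∋ x has {r} ∩ (A ∖ {r}) = ∅, so x is NOT a limit point.
  x = s: opens ∋ x are {r, s, t, u}, {q, r, s, t, u}; each meets A ∖ {s}, so x IS a limit point.
  x = t: opens ∋ x are {r, s, t, u}, {q, r, s, t, u}; each meets A ∖ {t}, so x IS a limit point.
  x = u: opens ∋ x are {r, s, t, u}, {q, r, s, t, u}; each meets A ∖ {u}, so x IS a limit point.
Collecting: A' = {s, t, u}.


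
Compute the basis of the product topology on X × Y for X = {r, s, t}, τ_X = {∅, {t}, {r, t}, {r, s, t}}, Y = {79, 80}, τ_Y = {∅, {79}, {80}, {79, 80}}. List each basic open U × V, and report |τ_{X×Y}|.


Basis B = {∅ × ∅, {t} × {79}, {t} × {80}, {r, t} × {79}, {r, t} × {80}, {t} × {79, 80}, {r, s, t} × {79}, {r, s, t} × {80}, {r, t} × {79, 80}, {r, s, t} × {79, 80}}; |τ_{X×Y}| = 16.

Enumerate products U × V with U ∈ τ_X, V ∈ τ_Y (deduplicated):
  ∅ × ∅ = {} (∅)
  {t} × {79} = {(t,79)}
  {t} × {80} = {(t,80)}
  {r, t} × {79} = {(r,79), (t,79)}
  {r, t} × {80} = {(r,80), (t,80)}
  {t} × {79, 80} = {(t,79), (t,80)}
  {r, s, t} × {79} = {(r,79), (s,79), (t,79)}
  {r, s, t} × {80} = {(r,80), (s,80), (t,80)}
  {r, t} × {79, 80} = {(r,79), (r,80), (t,79), (t,80)}
  {r, s, t} × {79, 80} = {(r,79), (r,80), (s,79), (s,80), (t,79), (t,80)}
These 10 distinct sets form the basis B.
Close under arbitrary unions to get τ_{X×Y}; counting gives |τ_{X×Y}| = 16.


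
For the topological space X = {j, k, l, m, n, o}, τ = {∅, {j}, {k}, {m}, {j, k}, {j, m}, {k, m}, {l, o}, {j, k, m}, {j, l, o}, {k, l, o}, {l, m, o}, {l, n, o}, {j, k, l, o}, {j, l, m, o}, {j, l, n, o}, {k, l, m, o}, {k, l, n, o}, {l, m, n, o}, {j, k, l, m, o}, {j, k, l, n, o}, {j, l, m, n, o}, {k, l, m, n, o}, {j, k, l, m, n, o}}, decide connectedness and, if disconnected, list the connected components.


(X, τ) is disconnected; components = [{j}, {k}, {m}, {l, n, o}].

Find clopen sets (U ∈ τ with X ∖ U ∈ τ):
  U = ∅, X ∖ U = {j, k, l, m, n, o} — both open, so U is clopen.
  U = {j}, X ∖ U = {k, l, m, n, o} — both open, so U is clopen.
  U = {k}, X ∖ U = {j, l, m, n, o} — both open, so U is clopen.
  U = {m}, X ∖ U = {j, k, l, n, o} — both open, so U is clopen.
  U = {j, k}, X ∖ U = {l, m, n, o} — both open, so U is clopen.
  U = {j, m}, X ∖ U = {k, l, n, o} — both open, so U is clopen.
  U = {k, m}, X ∖ U = {j, l, n, o} — both open, so U is clopen.
  U = {j, k, m}, X ∖ U = {l, n, o} — both open, so U is clopen.
  U = {l, n, o}, X ∖ U = {j, k, m} — both open, so U is clopen.
  U = {j, l, n, o}, X ∖ U = {k, m} — both open, so U is clopen.
  U = {k, l, n, o}, X ∖ U = {j, m} — both open, so U is clopen.
  U = {l, m, n, o}, X ∖ U = {j, k} — both open, so U is clopen.
  U = {j, k, l, n, o}, X ∖ U = {m} — both open, so U is clopen.
  U = {j, l, m, n, o}, X ∖ U = {k} — both open, so U is clopen.
  U = {k, l, m, n, o}, X ∖ U = {j} — both open, so U is clopen.
  U = {j, k, l, m, n, o}, X ∖ U = ∅ — both open, so U is clopen.
Nontrivial clopen(s) exist: e.g. {j, k, l, n, o}. So (X, τ) is disconnected.
Compute connected components by grouping points that agree on all clopens:
  component: {j}
  component: {k}
  component: {m}
  component: {l, n, o}


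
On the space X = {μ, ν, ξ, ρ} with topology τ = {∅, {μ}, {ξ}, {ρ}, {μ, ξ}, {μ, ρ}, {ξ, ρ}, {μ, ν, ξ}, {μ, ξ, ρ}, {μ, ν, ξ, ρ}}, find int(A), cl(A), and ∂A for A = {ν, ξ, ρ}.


int(A) = {ξ, ρ}, cl(A) = {ν, ξ, ρ}, ∂A = {ν}.

Closed sets in (X, τ) are complements of opens:
  closed(X, τ) = {∅, {ν}, {ρ}, {μ, ν}, {ν, ξ}, {ν, ρ}, {μ, ν, ξ}, {μ, ν, ρ}, {ν, ξ, ρ}, {μ, ν, ξ, ρ}}.
int(A) = ⋃ {U ∈ τ : U ⊆ A}. Opens contained in A: ∅, {ξ}, {ρ}, {ξ, ρ}.
Taking the union of these: int(A) = {ξ, ρ}.
cl(A) = ⋂ {C closed : A ⊆ C}. Closed sets containing A: {ν, ξ, ρ}, {μ, ν, ξ, ρ}.
Intersecting these: cl(A) = {ν, ξ, ρ}.
∂A = cl(A) ∖ int(A) = {ν, ξ, ρ} ∖ {ξ, ρ} = {ν}.


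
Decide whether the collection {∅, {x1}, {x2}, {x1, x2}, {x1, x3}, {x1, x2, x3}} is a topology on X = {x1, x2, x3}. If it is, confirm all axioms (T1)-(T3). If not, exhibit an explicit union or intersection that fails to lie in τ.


τ IS a topology on X.

Axiom (T1): ∅ ∈ τ? Yes; X ∈ τ? Yes.
Axiom (T2/T3): check pairwise unions and intersections of members of τ.
All pairwise intersections and unions checked — each lies in τ. Therefore τ satisfies (T1), (T2), (T3): it IS a topology on X.


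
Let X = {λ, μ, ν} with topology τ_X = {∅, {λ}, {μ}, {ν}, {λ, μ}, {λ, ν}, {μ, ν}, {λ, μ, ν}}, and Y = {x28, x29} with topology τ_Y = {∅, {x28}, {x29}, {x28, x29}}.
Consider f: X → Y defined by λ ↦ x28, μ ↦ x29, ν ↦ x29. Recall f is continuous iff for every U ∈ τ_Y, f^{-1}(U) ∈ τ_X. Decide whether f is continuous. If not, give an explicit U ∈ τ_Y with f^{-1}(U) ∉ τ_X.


f IS continuous.

Compute f^{-1}(U) for each U ∈ τ_Y:
  U = ∅: f^{-1}(U) = ∅ ∈ τ_X ✓.
  U = {x28}: f^{-1}(U) = {λ} ∈ τ_X ✓.
  U = {x29}: f^{-1}(U) = {μ, ν} ∈ τ_X ✓.
  U = {x28, x29}: f^{-1}(U) = {λ, μ, ν} ∈ τ_X ✓.
Every preimage lies in τ_X, so f IS continuous.


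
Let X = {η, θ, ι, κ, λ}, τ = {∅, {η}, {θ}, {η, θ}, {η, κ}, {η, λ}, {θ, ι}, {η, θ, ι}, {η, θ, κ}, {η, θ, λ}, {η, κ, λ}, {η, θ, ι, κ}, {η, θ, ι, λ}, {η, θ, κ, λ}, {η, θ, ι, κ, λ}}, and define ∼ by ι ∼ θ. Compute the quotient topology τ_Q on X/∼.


X/∼ = {[η], [θ=ι], [κ], [λ]}; |τ_Q| = 10.

Equivalence classes: [η], [θ=ι], [κ], [λ].
Quotient map π: X → X/∼ sends η ↦ [η], θ ↦ [θ=ι], ι ↦ [θ=ι], κ ↦ [κ], λ ↦ [λ].
For each subset V ⊆ X/∼, compute π^{-1}(V) ⊆ X and check whether π^{-1}(V) ∈ τ. V is open in τ_Q iff π^{-1}(V) ∈ τ.
  V = {}: π^{-1}(V) = ∅ ∈ τ ✓.
  V = {[η]}: π^{-1}(V) = {η} ∈ τ ✓.
  V = {[θ=ι]}: π^{-1}(V) = {θ, ι} ∈ τ ✓.
  V = {[η], [θ=ι]}: π^{-1}(V) = {η, θ, ι} ∈ τ ✓.
  V = {[κ]}: π^{-1}(V) = {κ} ∉ τ ✗.
  V = {[η], [κ]}: π^{-1}(V) = {η, κ} ∈ τ ✓.
  V = {[θ=ι], [κ]}: π^{-1}(V) = {θ, ι, κ} ∉ τ ✗.
  V = {[η], [θ=ι], [κ]}: π^{-1}(V) = {η, θ, ι, κ} ∈ τ ✓.
  V = {[λ]}: π^{-1}(V) = {λ} ∉ τ ✗.
  V = {[η], [λ]}: π^{-1}(V) = {η, λ} ∈ τ ✓.
  V = {[θ=ι], [λ]}: π^{-1}(V) = {θ, ι, λ} ∉ τ ✗.
  V = {[η], [θ=ι], [λ]}: π^{-1}(V) = {η, θ, ι, λ} ∈ τ ✓.
  V = {[κ], [λ]}: π^{-1}(V) = {κ, λ} ∉ τ ✗.
  V = {[η], [κ], [λ]}: π^{-1}(V) = {η, κ, λ} ∈ τ ✓.
  V = {[θ=ι], [κ], [λ]}: π^{-1}(V) = {θ, ι, κ, λ} ∉ τ ✗.
  V = {[η], [θ=ι], [κ], [λ]}: π^{-1}(V) = {η, θ, ι, κ, λ} ∈ τ ✓.
Open sets in the quotient: τ_Q = {{}, {[η]}, {[θ=ι]}, {[η], [θ=ι]}, {[η], [κ]}, {[η], [θ=ι], [κ]}, {[η], [λ]}, {[η], [θ=ι], [λ]}, {[η], [κ], [λ]}, {[η], [θ=ι], [κ], [λ]}} (10 elements).


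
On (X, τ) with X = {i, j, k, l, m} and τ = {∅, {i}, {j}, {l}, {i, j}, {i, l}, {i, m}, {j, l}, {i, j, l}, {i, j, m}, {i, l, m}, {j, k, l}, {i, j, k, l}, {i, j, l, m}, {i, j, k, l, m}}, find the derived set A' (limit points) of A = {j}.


A' = {k}

For each x ∈ X, list the open sets U ∈ τ with x ∈ U, then check whether U ∩ (A ∖ {x}) ≠ ∅ for every such U.
  x = i: open {i} ∋ x has {i} ∩ (A ∖ {i}) = ∅, so x is NOT a limit point.
  x = j: open {j} ∋ x has {j} ∩ (A ∖ {j}) = ∅, so x is NOT a limit point.
  x = k: opens ∋ x are {j, k, l}, {i, j, k, l}, {i, j, k, l, m}; each meets A ∖ {k}, so x IS a limit point.
  x = l: open {l} ∋ x has {l} ∩ (A ∖ {l}) = ∅, so x is NOT a limit point.
  x = m: open {i, m} ∋ x has {i, m} ∩ (A ∖ {m}) = ∅, so x is NOT a limit point.
Collecting: A' = {k}.


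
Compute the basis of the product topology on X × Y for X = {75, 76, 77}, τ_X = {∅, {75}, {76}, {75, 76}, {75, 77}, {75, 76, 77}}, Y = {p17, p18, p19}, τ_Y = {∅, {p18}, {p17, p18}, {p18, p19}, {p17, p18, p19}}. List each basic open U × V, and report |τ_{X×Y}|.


Basis B = {∅ × ∅, {75} × {p18}, {76} × {p18}, {75} × {p17, p18}, {75} × {p18, p19}, {75, 76} × {p18}, {75, 77} × {p18}, {76} × {p17, p18}, {76} × {p18, p19}, {75} × {p17, p18, p19}, {75, 76, 77} × {p18}, {76} × {p17, p18, p19}, {75, 76} × {p17, p18}, {75, 77} × {p17, p18}, {75, 76} × {p18, p19}, {75, 77} × {p18, p19}, {75, 76} × {p17, p18, p19}, {75, 77} × {p17, p18, p19}, {75, 76, 77} × {p17, p18}, {75, 76, 77} × {p18, p19}, {75, 76, 77} × {p17, p18, p19}}; |τ_{X×Y}| = 70.

Enumerate products U × V with U ∈ τ_X, V ∈ τ_Y (deduplicated):
  ∅ × ∅ = {} (∅)
  {75} × {p18} = {(75,p18)}
  {76} × {p18} = {(76,p18)}
  {75} × {p17, p18} = {(75,p17), (75,p18)}
  {75} × {p18, p19} = {(75,p18), (75,p19)}
  {75, 76} × {p18} = {(75,p18), (76,p18)}
  {75, 77} × {p18} = {(75,p18), (77,p18)}
  {76} × {p17, p18} = {(76,p17), (76,p18)}
  {76} × {p18, p19} = {(76,p18), (76,p19)}
  {75} × {p17, p18, p19} = {(75,p17), (75,p18), (75,p19)}
  {75, 76, 77} × {p18} = {(75,p18), (76,p18), (77,p18)}
  {76} × {p17, p18, p19} = {(76,p17), (76,p18), (76,p19)}
  {75, 76} × {p17, p18} = {(75,p17), (75,p18), (76,p17), (76,p18)}
  {75, 77} × {p17, p18} = {(75,p17), (75,p18), (77,p17), (77,p18)}
  {75, 76} × {p18, p19} = {(75,p18), (75,p19), (76,p18), (76,p19)}
  {75, 77} × {p18, p19} = {(75,p18), (75,p19), (77,p18), (77,p19)}
  {75, 76} × {p17, p18, p19} = {(75,p17), (75,p18), (75,p19), (76,p17), (76,p18), (76,p19)}
  {75, 77} × {p17, p18, p19} = {(75,p17), (75,p18), (75,p19), (77,p17), (77,p18), (77,p19)}
  {75, 76, 77} × {p17, p18} = {(75,p17), (75,p18), (76,p17), (76,p18), (77,p17), (77,p18)}
  {75, 76, 77} × {p18, p19} = {(75,p18), (75,p19), (76,p18), (76,p19), (77,p18), (77,p19)}
  {75, 76, 77} × {p17, p18, p19} = {(75,p17), (75,p18), (75,p19), (76,p17), (76,p18), (76,p19), (77,p17), (77,p18), (77,p19)}
These 21 distinct sets form the basis B.
Close under arbitrary unions to get τ_{X×Y}; counting gives |τ_{X×Y}| = 70.


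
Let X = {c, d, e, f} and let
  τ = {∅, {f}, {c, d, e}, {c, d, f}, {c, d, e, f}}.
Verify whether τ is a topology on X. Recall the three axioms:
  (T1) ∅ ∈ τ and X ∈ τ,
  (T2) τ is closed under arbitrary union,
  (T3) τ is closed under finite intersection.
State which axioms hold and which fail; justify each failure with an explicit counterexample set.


τ is NOT a topology on X.

Axiom (T1): ∅ ∈ τ? Yes; X ∈ τ? Yes.
Axiom (T2/T3): check pairwise unions and intersections of members of τ.
Counterexample for (T3): {c, d, e} ∩ {c, d, f} = {c, d} ∉ τ. Therefore τ is NOT a topology.


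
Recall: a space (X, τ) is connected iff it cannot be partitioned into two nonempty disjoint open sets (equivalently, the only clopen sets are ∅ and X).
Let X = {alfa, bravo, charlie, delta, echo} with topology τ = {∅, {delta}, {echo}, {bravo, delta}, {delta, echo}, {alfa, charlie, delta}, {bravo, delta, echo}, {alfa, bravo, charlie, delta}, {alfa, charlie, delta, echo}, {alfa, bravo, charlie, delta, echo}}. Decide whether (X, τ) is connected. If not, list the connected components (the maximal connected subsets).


(X, τ) is disconnected; components = [{echo}, {alfa, bravo, charlie, delta}].

Find clopen sets (U ∈ τ with X ∖ U ∈ τ):
  U = ∅, X ∖ U = {alfa, bravo, charlie, delta, echo} — both open, so U is clopen.
  U = {echo}, X ∖ U = {alfa, bravo, charlie, delta} — both open, so U is clopen.
  U = {alfa, bravo, charlie, delta}, X ∖ U = {echo} — both open, so U is clopen.
  U = {alfa, bravo, charlie, delta, echo}, X ∖ U = ∅ — both open, so U is clopen.
Nontrivial clopen(s) exist: e.g. {alfa, bravo, charlie, delta}. So (X, τ) is disconnected.
Compute connected components by grouping points that agree on all clopens:
  component: {echo}
  component: {alfa, bravo, charlie, delta}


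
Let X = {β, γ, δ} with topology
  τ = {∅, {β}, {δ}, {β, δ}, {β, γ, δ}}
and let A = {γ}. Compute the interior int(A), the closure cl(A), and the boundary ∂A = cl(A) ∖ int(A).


int(A) = ∅, cl(A) = {γ}, ∂A = {γ}.

Closed sets in (X, τ) are complements of opens:
  closed(X, τ) = {∅, {γ}, {β, γ}, {γ, δ}, {β, γ, δ}}.
int(A) = ⋃ {U ∈ τ : U ⊆ A}. Opens contained in A: ∅.
Taking the union of these: int(A) = ∅.
cl(A) = ⋂ {C closed : A ⊆ C}. Closed sets containing A: {γ}, {β, γ}, {γ, δ}, {β, γ, δ}.
Intersecting these: cl(A) = {γ}.
∂A = cl(A) ∖ int(A) = {γ} ∖ ∅ = {γ}.


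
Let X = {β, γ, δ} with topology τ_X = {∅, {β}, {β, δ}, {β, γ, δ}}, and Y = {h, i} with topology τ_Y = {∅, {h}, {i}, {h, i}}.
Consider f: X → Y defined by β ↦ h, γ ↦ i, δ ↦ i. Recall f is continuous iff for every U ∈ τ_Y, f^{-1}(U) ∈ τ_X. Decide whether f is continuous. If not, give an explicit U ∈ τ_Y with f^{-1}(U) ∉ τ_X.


f is NOT continuous.

Compute f^{-1}(U) for each U ∈ τ_Y:
  U = ∅: f^{-1}(U) = ∅ ∈ τ_X ✓.
  U = {h}: f^{-1}(U) = {β} ∈ τ_X ✓.
  U = {i}: f^{-1}(U) = {γ, δ} ∉ τ_X ✗.
  U = {h, i}: f^{-1}(U) = {β, γ, δ} ∈ τ_X ✓.
Found U = {i} with f^{-1}(U) = {γ, δ} not in τ_X. Therefore f is NOT continuous.


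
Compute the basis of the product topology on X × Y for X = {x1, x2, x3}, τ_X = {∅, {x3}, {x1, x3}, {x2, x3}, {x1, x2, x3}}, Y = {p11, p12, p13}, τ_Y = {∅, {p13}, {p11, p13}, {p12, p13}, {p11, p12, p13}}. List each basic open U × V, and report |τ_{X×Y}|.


Basis B = {∅ × ∅, {x3} × {p13}, {x1, x3} × {p13}, {x2, x3} × {p13}, {x3} × {p11, p13}, {x3} × {p12, p13}, {x1, x2, x3} × {p13}, {x3} × {p11, p12, p13}, {x1, x3} × {p11, p13}, {x1, x3} × {p12, p13}, {x2, x3} × {p11, p13}, {x2, x3} × {p12, p13}, {x1, x3} × {p11, p12, p13}, {x1, x2, x3} × {p11, p13}, {x1, x2, x3} × {p12, p13}, {x2, x3} × {p11, p12, p13}, {x1, x2, x3} × {p11, p12, p13}}; |τ_{X×Y}| = 48.

Enumerate products U × V with U ∈ τ_X, V ∈ τ_Y (deduplicated):
  ∅ × ∅ = {} (∅)
  {x3} × {p13} = {(x3,p13)}
  {x1, x3} × {p13} = {(x1,p13), (x3,p13)}
  {x2, x3} × {p13} = {(x2,p13), (x3,p13)}
  {x3} × {p11, p13} = {(x3,p11), (x3,p13)}
  {x3} × {p12, p13} = {(x3,p12), (x3,p13)}
  {x1, x2, x3} × {p13} = {(x1,p13), (x2,p13), (x3,p13)}
  {x3} × {p11, p12, p13} = {(x3,p11), (x3,p12), (x3,p13)}
  {x1, x3} × {p11, p13} = {(x1,p11), (x1,p13), (x3,p11), (x3,p13)}
  {x1, x3} × {p12, p13} = {(x1,p12), (x1,p13), (x3,p12), (x3,p13)}
  {x2, x3} × {p11, p13} = {(x2,p11), (x2,p13), (x3,p11), (x3,p13)}
  {x2, x3} × {p12, p13} = {(x2,p12), (x2,p13), (x3,p12), (x3,p13)}
  {x1, x3} × {p11, p12, p13} = {(x1,p11), (x1,p12), (x1,p13), (x3,p11), (x3,p12), (x3,p13)}
  {x1, x2, x3} × {p11, p13} = {(x1,p11), (x1,p13), (x2,p11), (x2,p13), (x3,p11), (x3,p13)}
  {x1, x2, x3} × {p12, p13} = {(x1,p12), (x1,p13), (x2,p12), (x2,p13), (x3,p12), (x3,p13)}
  {x2, x3} × {p11, p12, p13} = {(x2,p11), (x2,p12), (x2,p13), (x3,p11), (x3,p12), (x3,p13)}
  {x1, x2, x3} × {p11, p12, p13} = {(x1,p11), (x1,p12), (x1,p13), (x2,p11), (x2,p12), (x2,p13), (x3,p11), (x3,p12), (x3,p13)}
These 17 distinct sets form the basis B.
Close under arbitrary unions to get τ_{X×Y}; counting gives |τ_{X×Y}| = 48.


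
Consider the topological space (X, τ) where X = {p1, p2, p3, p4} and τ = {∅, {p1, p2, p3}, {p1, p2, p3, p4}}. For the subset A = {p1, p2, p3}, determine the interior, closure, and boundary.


int(A) = {p1, p2, p3}, cl(A) = {p1, p2, p3, p4}, ∂A = {p4}.

Closed sets in (X, τ) are complements of opens:
  closed(X, τ) = {∅, {p4}, {p1, p2, p3, p4}}.
int(A) = ⋃ {U ∈ τ : U ⊆ A}. Opens contained in A: ∅, {p1, p2, p3}.
Taking the union of these: int(A) = {p1, p2, p3}.
cl(A) = ⋂ {C closed : A ⊆ C}. Closed sets containing A: {p1, p2, p3, p4}.
Intersecting these: cl(A) = {p1, p2, p3, p4}.
∂A = cl(A) ∖ int(A) = {p1, p2, p3, p4} ∖ {p1, p2, p3} = {p4}.


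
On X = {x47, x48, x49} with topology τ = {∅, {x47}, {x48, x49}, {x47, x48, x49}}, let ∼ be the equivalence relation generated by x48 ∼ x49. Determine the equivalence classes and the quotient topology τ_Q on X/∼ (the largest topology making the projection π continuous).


X/∼ = {[x47], [x48=x49]}; |τ_Q| = 4.

Equivalence classes: [x47], [x48=x49].
Quotient map π: X → X/∼ sends x47 ↦ [x47], x48 ↦ [x48=x49], x49 ↦ [x48=x49].
For each subset V ⊆ X/∼, compute π^{-1}(V) ⊆ X and check whether π^{-1}(V) ∈ τ. V is open in τ_Q iff π^{-1}(V) ∈ τ.
  V = {}: π^{-1}(V) = ∅ ∈ τ ✓.
  V = {[x47]}: π^{-1}(V) = {x47} ∈ τ ✓.
  V = {[x48=x49]}: π^{-1}(V) = {x48, x49} ∈ τ ✓.
  V = {[x47], [x48=x49]}: π^{-1}(V) = {x47, x48, x49} ∈ τ ✓.
Open sets in the quotient: τ_Q = {{}, {[x47]}, {[x48=x49]}, {[x47], [x48=x49]}} (4 elements).


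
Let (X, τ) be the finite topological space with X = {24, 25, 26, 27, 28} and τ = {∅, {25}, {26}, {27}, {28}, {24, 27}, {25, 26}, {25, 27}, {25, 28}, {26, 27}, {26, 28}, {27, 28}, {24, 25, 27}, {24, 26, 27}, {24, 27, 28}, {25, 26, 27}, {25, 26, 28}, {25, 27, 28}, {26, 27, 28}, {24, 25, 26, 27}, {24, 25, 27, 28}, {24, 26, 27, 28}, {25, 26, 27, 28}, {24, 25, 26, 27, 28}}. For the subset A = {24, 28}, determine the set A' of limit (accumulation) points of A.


A' = ∅

For each x ∈ X, list the open sets U ∈ τ with x ∈ U, then check whether U ∩ (A ∖ {x}) ≠ ∅ for every such U.
  x = 24: open {24, 27} ∋ x has {24, 27} ∩ (A ∖ {24}) = ∅, so x is NOT a limit point.
  x = 25: open {25} ∋ x has {25} ∩ (A ∖ {25}) = ∅, so x is NOT a limit point.
  x = 26: open {26} ∋ x has {26} ∩ (A ∖ {26}) = ∅, so x is NOT a limit point.
  x = 27: open {27} ∋ x has {27} ∩ (A ∖ {27}) = ∅, so x is NOT a limit point.
  x = 28: open {28} ∋ x has {28} ∩ (A ∖ {28}) = ∅, so x is NOT a limit point.
Collecting: A' = ∅.


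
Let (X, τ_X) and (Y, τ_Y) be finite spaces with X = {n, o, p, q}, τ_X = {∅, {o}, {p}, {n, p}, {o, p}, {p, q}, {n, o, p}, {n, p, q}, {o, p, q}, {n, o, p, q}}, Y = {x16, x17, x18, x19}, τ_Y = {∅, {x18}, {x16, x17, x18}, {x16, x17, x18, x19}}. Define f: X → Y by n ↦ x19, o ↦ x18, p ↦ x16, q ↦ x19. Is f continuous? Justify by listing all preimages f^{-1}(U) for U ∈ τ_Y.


f IS continuous.

Compute f^{-1}(U) for each U ∈ τ_Y:
  U = ∅: f^{-1}(U) = ∅ ∈ τ_X ✓.
  U = {x18}: f^{-1}(U) = {o} ∈ τ_X ✓.
  U = {x16, x17, x18}: f^{-1}(U) = {o, p} ∈ τ_X ✓.
  U = {x16, x17, x18, x19}: f^{-1}(U) = {n, o, p, q} ∈ τ_X ✓.
Every preimage lies in τ_X, so f IS continuous.


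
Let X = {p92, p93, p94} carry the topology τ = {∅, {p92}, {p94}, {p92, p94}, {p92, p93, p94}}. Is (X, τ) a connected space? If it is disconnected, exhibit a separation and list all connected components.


(X, τ) is connected.

Find clopen sets (U ∈ τ with X ∖ U ∈ τ):
  U = ∅, X ∖ U = {p92, p93, p94} — both open, so U is clopen.
  U = {p92, p93, p94}, X ∖ U = ∅ — both open, so U is clopen.
Only trivial clopens (∅ and X) exist, so (X, τ) is connected.
Compute connected components by grouping points that agree on all clopens:
  component: {p92, p93, p94}


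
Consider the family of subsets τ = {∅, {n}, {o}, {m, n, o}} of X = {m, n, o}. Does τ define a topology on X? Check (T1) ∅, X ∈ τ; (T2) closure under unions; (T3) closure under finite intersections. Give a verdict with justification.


τ is NOT a topology on X.

Axiom (T1): ∅ ∈ τ? Yes; X ∈ τ? Yes.
Axiom (T2/T3): check pairwise unions and intersections of members of τ.
Counterexample for (T2): {n} ∪ {o} = {n, o} ∉ τ. Therefore τ is NOT a topology.


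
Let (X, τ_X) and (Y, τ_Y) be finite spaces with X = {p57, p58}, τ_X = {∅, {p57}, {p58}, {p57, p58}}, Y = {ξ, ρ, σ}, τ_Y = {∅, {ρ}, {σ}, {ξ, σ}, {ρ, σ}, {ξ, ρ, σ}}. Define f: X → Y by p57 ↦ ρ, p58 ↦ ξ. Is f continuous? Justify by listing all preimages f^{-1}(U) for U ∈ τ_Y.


f IS continuous.

Compute f^{-1}(U) for each U ∈ τ_Y:
  U = ∅: f^{-1}(U) = ∅ ∈ τ_X ✓.
  U = {ρ}: f^{-1}(U) = {p57} ∈ τ_X ✓.
  U = {σ}: f^{-1}(U) = ∅ ∈ τ_X ✓.
  U = {ξ, σ}: f^{-1}(U) = {p58} ∈ τ_X ✓.
  U = {ρ, σ}: f^{-1}(U) = {p57} ∈ τ_X ✓.
  U = {ξ, ρ, σ}: f^{-1}(U) = {p57, p58} ∈ τ_X ✓.
Every preimage lies in τ_X, so f IS continuous.


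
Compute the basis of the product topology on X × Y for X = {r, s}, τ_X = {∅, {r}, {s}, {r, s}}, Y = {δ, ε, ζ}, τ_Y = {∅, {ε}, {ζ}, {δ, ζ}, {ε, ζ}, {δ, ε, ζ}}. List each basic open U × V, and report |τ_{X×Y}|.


Basis B = {∅ × ∅, {r} × {ε}, {r} × {ζ}, {s} × {ε}, {s} × {ζ}, {r} × {δ, ζ}, {r} × {ε, ζ}, {r, s} × {ε}, {r, s} × {ζ}, {s} × {δ, ζ}, {s} × {ε, ζ}, {r} × {δ, ε, ζ}, {s} × {δ, ε, ζ}, {r, s} × {δ, ζ}, {r, s} × {ε, ζ}, {r, s} × {δ, ε, ζ}}; |τ_{X×Y}| = 36.

Enumerate products U × V with U ∈ τ_X, V ∈ τ_Y (deduplicated):
  ∅ × ∅ = {} (∅)
  {r} × {ε} = {(r,ε)}
  {r} × {ζ} = {(r,ζ)}
  {s} × {ε} = {(s,ε)}
  {s} × {ζ} = {(s,ζ)}
  {r} × {δ, ζ} = {(r,δ), (r,ζ)}
  {r} × {ε, ζ} = {(r,ε), (r,ζ)}
  {r, s} × {ε} = {(r,ε), (s,ε)}
  {r, s} × {ζ} = {(r,ζ), (s,ζ)}
  {s} × {δ, ζ} = {(s,δ), (s,ζ)}
  {s} × {ε, ζ} = {(s,ε), (s,ζ)}
  {r} × {δ, ε, ζ} = {(r,δ), (r,ε), (r,ζ)}
  {s} × {δ, ε, ζ} = {(s,δ), (s,ε), (s,ζ)}
  {r, s} × {δ, ζ} = {(r,δ), (r,ζ), (s,δ), (s,ζ)}
  {r, s} × {ε, ζ} = {(r,ε), (r,ζ), (s,ε), (s,ζ)}
  {r, s} × {δ, ε, ζ} = {(r,δ), (r,ε), (r,ζ), (s,δ), (s,ε), (s,ζ)}
These 16 distinct sets form the basis B.
Close under arbitrary unions to get τ_{X×Y}; counting gives |τ_{X×Y}| = 36.


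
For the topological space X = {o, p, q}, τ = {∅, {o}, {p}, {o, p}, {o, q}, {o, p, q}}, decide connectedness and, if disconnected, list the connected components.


(X, τ) is disconnected; components = [{p}, {o, q}].

Find clopen sets (U ∈ τ with X ∖ U ∈ τ):
  U = ∅, X ∖ U = {o, p, q} — both open, so U is clopen.
  U = {p}, X ∖ U = {o, q} — both open, so U is clopen.
  U = {o, q}, X ∖ U = {p} — both open, so U is clopen.
  U = {o, p, q}, X ∖ U = ∅ — both open, so U is clopen.
Nontrivial clopen(s) exist: e.g. {p}. So (X, τ) is disconnected.
Compute connected components by grouping points that agree on all clopens:
  component: {p}
  component: {o, q}


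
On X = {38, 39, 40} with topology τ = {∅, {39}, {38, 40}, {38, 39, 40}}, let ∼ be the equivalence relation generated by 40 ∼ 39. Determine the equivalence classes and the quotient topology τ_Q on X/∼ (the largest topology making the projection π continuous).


X/∼ = {[38], [39=40]}; |τ_Q| = 2.

Equivalence classes: [38], [39=40].
Quotient map π: X → X/∼ sends 38 ↦ [38], 39 ↦ [39=40], 40 ↦ [39=40].
For each subset V ⊆ X/∼, compute π^{-1}(V) ⊆ X and check whether π^{-1}(V) ∈ τ. V is open in τ_Q iff π^{-1}(V) ∈ τ.
  V = {}: π^{-1}(V) = ∅ ∈ τ ✓.
  V = {[38]}: π^{-1}(V) = {38} ∉ τ ✗.
  V = {[39=40]}: π^{-1}(V) = {39, 40} ∉ τ ✗.
  V = {[38], [39=40]}: π^{-1}(V) = {38, 39, 40} ∈ τ ✓.
Open sets in the quotient: τ_Q = {{}, {[38], [39=40]}} (2 elements).


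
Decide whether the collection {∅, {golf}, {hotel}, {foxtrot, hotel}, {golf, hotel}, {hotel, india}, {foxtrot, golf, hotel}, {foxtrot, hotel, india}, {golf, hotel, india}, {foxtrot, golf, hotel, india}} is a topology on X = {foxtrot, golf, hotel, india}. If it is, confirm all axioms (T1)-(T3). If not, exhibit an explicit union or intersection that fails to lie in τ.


τ IS a topology on X.

Axiom (T1): ∅ ∈ τ? Yes; X ∈ τ? Yes.
Axiom (T2/T3): check pairwise unions and intersections of members of τ.
All pairwise intersections and unions checked — each lies in τ. Therefore τ satisfies (T1), (T2), (T3): it IS a topology on X.


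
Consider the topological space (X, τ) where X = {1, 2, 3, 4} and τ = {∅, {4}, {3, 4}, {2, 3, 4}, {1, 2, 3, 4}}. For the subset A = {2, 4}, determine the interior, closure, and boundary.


int(A) = {4}, cl(A) = {1, 2, 3, 4}, ∂A = {1, 2, 3}.

Closed sets in (X, τ) are complements of opens:
  closed(X, τ) = {∅, {1}, {1, 2}, {1, 2, 3}, {1, 2, 3, 4}}.
int(A) = ⋃ {U ∈ τ : U ⊆ A}. Opens contained in A: ∅, {4}.
Taking the union of these: int(A) = {4}.
cl(A) = ⋂ {C closed : A ⊆ C}. Closed sets containing A: {1, 2, 3, 4}.
Intersecting these: cl(A) = {1, 2, 3, 4}.
∂A = cl(A) ∖ int(A) = {1, 2, 3, 4} ∖ {4} = {1, 2, 3}.
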